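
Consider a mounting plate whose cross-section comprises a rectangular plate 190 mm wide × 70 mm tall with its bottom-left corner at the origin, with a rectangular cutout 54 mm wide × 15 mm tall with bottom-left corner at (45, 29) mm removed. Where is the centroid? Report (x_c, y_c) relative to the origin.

x_c = 96.49 mm, y_c = 34.90 mm

plate: A = 190 × 70 = 13300.00, centroid at (95.00, 35.00).
hole: A = −(54 × 15) = -810.00, centroid at (72.00, 36.50).
ΣA = 12490.00 mm²
ΣAx_c = (13300.00)(95.00) + (-810.00)(72.00) = 1205180.00 mm³
ΣAy_c = (13300.00)(35.00) + (-810.00)(36.50) = 435935.00 mm³
x_c = 1205180.00 / 12490.00 = 96.49 mm
y_c = 435935.00 / 12490.00 = 34.90 mm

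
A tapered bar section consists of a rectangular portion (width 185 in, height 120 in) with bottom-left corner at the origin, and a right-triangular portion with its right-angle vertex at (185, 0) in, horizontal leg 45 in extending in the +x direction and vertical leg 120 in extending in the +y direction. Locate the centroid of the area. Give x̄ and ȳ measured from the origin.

rectangular portion: A = 185 × 120 = 22200.00, centroid at (92.50, 60.00).
triangular portion: A = ½·45·120 = 2700.00, centroid at (200.00, 40.00).
ΣA = 24900.00 in², ΣAx̄ = 2593500.00 in³, ΣAȳ = 1440000.00 in³.
x̄ = 2593500.00/24900.00 = 104.16 in; ȳ = 1440000.00/24900.00 = 57.83 in.

x̄ = 104.16 in, ȳ = 57.83 in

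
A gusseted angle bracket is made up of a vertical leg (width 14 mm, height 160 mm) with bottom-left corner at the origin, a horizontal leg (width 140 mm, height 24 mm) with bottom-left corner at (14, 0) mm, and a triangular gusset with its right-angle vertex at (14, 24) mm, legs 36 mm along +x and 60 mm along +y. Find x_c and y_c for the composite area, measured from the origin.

Part | A | x̄ᵢ | ȳᵢ | A·x̄ᵢ | A·ȳᵢ
vertical leg | 2240.00 | 7.00 | 80.00 | 15680.00 | 179200.00
horizontal leg | 3360.00 | 84.00 | 12.00 | 282240.00 | 40320.00
gusset | 1080.00 | 26.00 | 44.00 | 28080.00 | 47520.00
Σ | 6680.00 |  |  | 326000.00 | 267040.00
x_c = 326000.00 / 6680.00 = 48.80 mm
y_c = 267040.00 / 6680.00 = 39.98 mm

x_c = 48.80 mm, y_c = 39.98 mm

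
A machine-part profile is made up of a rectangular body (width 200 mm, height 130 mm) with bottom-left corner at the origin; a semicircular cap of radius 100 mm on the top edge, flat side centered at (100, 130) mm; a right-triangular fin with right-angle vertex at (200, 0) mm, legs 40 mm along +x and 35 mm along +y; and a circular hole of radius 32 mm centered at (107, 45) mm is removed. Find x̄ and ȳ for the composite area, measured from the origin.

x̄ = 101.45 mm, ȳ = 108.75 mm

Part | A | x̄ᵢ | ȳᵢ | A·x̄ᵢ | A·ȳᵢ
rectangular body | 26000.00 | 100.00 | 65.00 | 2600000.00 | 1690000.00
semicircular top | 15707.96 | 100.00 | 172.44 | 1570796.33 | 2708701.89
triangular fin | 700.00 | 213.33 | 11.67 | 149333.33 | 8166.67
hole | -3216.99 | 107.00 | 45.00 | -344218.02 | -144764.59
Σ | 39190.97 |  |  | 3975911.64 | 4262103.97
x̄ = 3975911.64 / 39190.97 = 101.45 mm
ȳ = 4262103.97 / 39190.97 = 108.75 mm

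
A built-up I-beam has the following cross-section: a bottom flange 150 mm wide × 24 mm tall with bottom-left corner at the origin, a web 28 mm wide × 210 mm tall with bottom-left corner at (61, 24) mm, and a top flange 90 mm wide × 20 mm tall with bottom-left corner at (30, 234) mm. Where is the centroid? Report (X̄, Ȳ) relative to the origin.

X̄ = 75.00 mm, Ȳ = 110.01 mm

Part | A | x̄ᵢ | ȳᵢ | A·x̄ᵢ | A·ȳᵢ
bottom flange | 3600.00 | 75.00 | 12.00 | 270000.00 | 43200.00
web | 5880.00 | 75.00 | 129.00 | 441000.00 | 758520.00
top flange | 1800.00 | 75.00 | 244.00 | 135000.00 | 439200.00
Σ | 11280.00 |  |  | 846000.00 | 1240920.00
X̄ = 846000.00 / 11280.00 = 75.00 mm
Ȳ = 1240920.00 / 11280.00 = 110.01 mm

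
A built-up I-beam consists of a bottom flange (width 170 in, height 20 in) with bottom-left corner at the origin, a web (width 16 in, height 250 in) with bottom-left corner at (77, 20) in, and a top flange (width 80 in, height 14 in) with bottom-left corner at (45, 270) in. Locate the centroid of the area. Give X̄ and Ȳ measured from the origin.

X̄ = 85.00 in, Ȳ = 108.48 in

bottom flange: A = 170 × 20 = 3400.00, centroid at (85.00, 10.00).
web: A = 16 × 250 = 4000.00, centroid at (85.00, 145.00).
top flange: A = 80 × 14 = 1120.00, centroid at (85.00, 277.00).
ΣA = 8520.00 in²
ΣAX̄ = (3400.00)(85.00) + (4000.00)(85.00) + (1120.00)(85.00) = 724200.00 in³
ΣAȲ = (3400.00)(10.00) + (4000.00)(145.00) + (1120.00)(277.00) = 924240.00 in³
X̄ = 724200.00 / 8520.00 = 85.00 in
Ȳ = 924240.00 / 8520.00 = 108.48 in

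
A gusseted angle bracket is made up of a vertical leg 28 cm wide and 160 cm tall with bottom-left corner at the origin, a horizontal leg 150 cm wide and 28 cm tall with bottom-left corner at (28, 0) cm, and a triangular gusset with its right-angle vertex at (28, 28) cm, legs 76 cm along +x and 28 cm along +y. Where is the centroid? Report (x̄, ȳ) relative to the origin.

vertical leg: A = 28 × 160 = 4480.00, centroid at (14.00, 80.00).
horizontal leg: A = 150 × 28 = 4200.00, centroid at (103.00, 14.00).
gusset: A = ½·76·28 = 1064.00, centroid at (53.33, 37.33).
ΣA = 9744.00 cm², ΣAx̄ = 552066.67 cm³, ΣAȳ = 456922.67 cm³.
x̄ = 552066.67/9744.00 = 56.66 cm; ȳ = 456922.67/9744.00 = 46.89 cm.

x̄ = 56.66 cm, ȳ = 46.89 cm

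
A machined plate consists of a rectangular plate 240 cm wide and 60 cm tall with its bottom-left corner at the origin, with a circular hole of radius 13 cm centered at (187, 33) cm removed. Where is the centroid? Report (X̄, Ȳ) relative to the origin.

X̄ = 117.44 cm, Ȳ = 29.89 cm

plate: A = 240 × 60 = 14400.00, centroid at (120.00, 30.00).
hole: A = −π·13² = -530.93, centroid at (187.00, 33.00).
ΣA = 13869.07 cm²
ΣAX̄ = (14400.00)(120.00) + (-530.93)(187.00) = 1628716.25 cm³
ΣAȲ = (14400.00)(30.00) + (-530.93)(33.00) = 414479.34 cm³
X̄ = 1628716.25 / 13869.07 = 117.44 cm
Ȳ = 414479.34 / 13869.07 = 29.89 cm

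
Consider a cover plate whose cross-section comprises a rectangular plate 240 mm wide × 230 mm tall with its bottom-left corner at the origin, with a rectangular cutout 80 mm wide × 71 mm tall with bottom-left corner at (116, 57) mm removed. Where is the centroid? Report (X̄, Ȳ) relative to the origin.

Part | A | x̄ᵢ | ȳᵢ | A·x̄ᵢ | A·ȳᵢ
plate | 55200.00 | 120.00 | 115.00 | 6624000.00 | 6348000.00
hole | -5680.00 | 156.00 | 92.50 | -886080.00 | -525400.00
Σ | 49520.00 |  |  | 5737920.00 | 5822600.00
X̄ = 5737920.00 / 49520.00 = 115.87 mm
Ȳ = 5822600.00 / 49520.00 = 117.58 mm

X̄ = 115.87 mm, Ȳ = 117.58 mm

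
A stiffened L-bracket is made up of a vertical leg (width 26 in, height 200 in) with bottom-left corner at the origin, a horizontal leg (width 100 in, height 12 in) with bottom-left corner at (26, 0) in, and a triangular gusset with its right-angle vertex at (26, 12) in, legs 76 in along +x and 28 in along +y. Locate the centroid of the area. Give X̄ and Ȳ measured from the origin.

X̄ = 28.59 in, Ȳ = 73.67 in

vertical leg: A = 26 × 200 = 5200.00, centroid at (13.00, 100.00).
horizontal leg: A = 100 × 12 = 1200.00, centroid at (76.00, 6.00).
gusset: A = ½·76·28 = 1064.00, centroid at (51.33, 21.33).
ΣA = 7464.00 in², ΣAX̄ = 213418.67 in³, ΣAȲ = 549898.67 in³.
X̄ = 213418.67/7464.00 = 28.59 in; Ȳ = 549898.67/7464.00 = 73.67 in.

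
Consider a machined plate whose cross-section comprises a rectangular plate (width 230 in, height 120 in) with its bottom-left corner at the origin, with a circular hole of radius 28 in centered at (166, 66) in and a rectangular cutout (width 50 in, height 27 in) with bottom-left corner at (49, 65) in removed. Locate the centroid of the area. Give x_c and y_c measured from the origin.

x_c = 112.05 in, y_c = 58.33 in

plate: A = 230 × 120 = 27600.00, centroid at (115.00, 60.00).
hole 1: A = −π·28² = -2463.01, centroid at (166.00, 66.00).
hole 2: A = −(50 × 27) = -1350.00, centroid at (74.00, 78.50).
ΣA = 23786.99 in²
ΣAx_c = (27600.00)(115.00) + (-2463.01)(166.00) + (-1350.00)(74.00) = 2665240.57 in³
ΣAy_c = (27600.00)(60.00) + (-2463.01)(66.00) + (-1350.00)(78.50) = 1387466.43 in³
x_c = 2665240.57 / 23786.99 = 112.05 in
y_c = 1387466.43 / 23786.99 = 58.33 in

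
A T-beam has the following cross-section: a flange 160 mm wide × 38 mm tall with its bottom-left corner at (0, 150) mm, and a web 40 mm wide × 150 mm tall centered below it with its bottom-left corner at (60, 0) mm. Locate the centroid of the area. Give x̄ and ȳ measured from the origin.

x̄ = 80.00 mm, ȳ = 122.31 mm

Part | A | x̄ᵢ | ȳᵢ | A·x̄ᵢ | A·ȳᵢ
web | 6000.00 | 80.00 | 75.00 | 480000.00 | 450000.00
flange | 6080.00 | 80.00 | 169.00 | 486400.00 | 1027520.00
Σ | 12080.00 |  |  | 966400.00 | 1477520.00
x̄ = 966400.00 / 12080.00 = 80.00 mm
ȳ = 1477520.00 / 12080.00 = 122.31 mm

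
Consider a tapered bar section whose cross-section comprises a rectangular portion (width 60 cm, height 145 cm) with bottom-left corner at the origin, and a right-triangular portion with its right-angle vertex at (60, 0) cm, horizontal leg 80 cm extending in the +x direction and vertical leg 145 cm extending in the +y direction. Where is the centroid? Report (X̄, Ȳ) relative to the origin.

Part | A | x̄ᵢ | ȳᵢ | A·x̄ᵢ | A·ȳᵢ
rectangular portion | 8700.00 | 30.00 | 72.50 | 261000.00 | 630750.00
triangular portion | 5800.00 | 86.67 | 48.33 | 502666.67 | 280333.33
Σ | 14500.00 |  |  | 763666.67 | 911083.33
X̄ = 763666.67 / 14500.00 = 52.67 cm
Ȳ = 911083.33 / 14500.00 = 62.83 cm

X̄ = 52.67 cm, Ȳ = 62.83 cm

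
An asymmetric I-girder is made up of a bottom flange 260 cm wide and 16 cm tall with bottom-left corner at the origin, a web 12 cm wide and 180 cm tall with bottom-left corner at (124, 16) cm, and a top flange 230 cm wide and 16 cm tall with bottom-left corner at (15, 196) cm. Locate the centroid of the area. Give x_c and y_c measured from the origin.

x_c = 130.00 cm, y_c = 101.30 cm

Part | A | x̄ᵢ | ȳᵢ | A·x̄ᵢ | A·ȳᵢ
bottom flange | 4160.00 | 130.00 | 8.00 | 540800.00 | 33280.00
web | 2160.00 | 130.00 | 106.00 | 280800.00 | 228960.00
top flange | 3680.00 | 130.00 | 204.00 | 478400.00 | 750720.00
Σ | 10000.00 |  |  | 1300000.00 | 1012960.00
x_c = 1300000.00 / 10000.00 = 130.00 cm
y_c = 1012960.00 / 10000.00 = 101.30 cm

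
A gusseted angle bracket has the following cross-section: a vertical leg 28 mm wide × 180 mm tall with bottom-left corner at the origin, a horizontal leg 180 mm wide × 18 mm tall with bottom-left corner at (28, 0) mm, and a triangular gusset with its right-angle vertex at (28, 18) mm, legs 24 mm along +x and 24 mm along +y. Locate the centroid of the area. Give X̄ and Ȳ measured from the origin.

vertical leg: A = 28 × 180 = 5040.00, centroid at (14.00, 90.00).
horizontal leg: A = 180 × 18 = 3240.00, centroid at (118.00, 9.00).
gusset: A = ½·24·24 = 288.00, centroid at (36.00, 26.00).
ΣA = 8568.00 mm²
ΣAX̄ = (5040.00)(14.00) + (3240.00)(118.00) + (288.00)(36.00) = 463248.00 mm³
ΣAȲ = (5040.00)(90.00) + (3240.00)(9.00) + (288.00)(26.00) = 490248.00 mm³
X̄ = 463248.00 / 8568.00 = 54.07 mm
Ȳ = 490248.00 / 8568.00 = 57.22 mm

X̄ = 54.07 mm, Ȳ = 57.22 mm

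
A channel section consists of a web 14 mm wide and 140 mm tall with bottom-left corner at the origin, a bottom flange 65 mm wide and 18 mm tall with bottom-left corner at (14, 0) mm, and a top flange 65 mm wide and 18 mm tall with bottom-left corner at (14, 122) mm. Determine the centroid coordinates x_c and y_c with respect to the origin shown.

web: A = 14 × 140 = 1960.00, centroid at (7.00, 70.00).
bottom flange: A = 65 × 18 = 1170.00, centroid at (46.50, 9.00).
top flange: A = 65 × 18 = 1170.00, centroid at (46.50, 131.00).
ΣA = 4300.00 mm², ΣAx_c = 122530.00 mm³, ΣAy_c = 301000.00 mm³.
x_c = 122530.00/4300.00 = 28.50 mm; y_c = 301000.00/4300.00 = 70.00 mm.

x_c = 28.50 mm, y_c = 70.00 mm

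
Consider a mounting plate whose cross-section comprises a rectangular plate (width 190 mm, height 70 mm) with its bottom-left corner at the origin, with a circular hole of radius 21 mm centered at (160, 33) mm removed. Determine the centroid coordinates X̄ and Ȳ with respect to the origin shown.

X̄ = 87.44 mm, Ȳ = 35.23 mm

plate: A = 190 × 70 = 13300.00, centroid at (95.00, 35.00).
hole: A = −π·21² = -1385.44, centroid at (160.00, 33.00).
ΣA = 11914.56 mm²
ΣAX̄ = (13300.00)(95.00) + (-1385.44)(160.00) = 1041829.22 mm³
ΣAȲ = (13300.00)(35.00) + (-1385.44)(33.00) = 419780.40 mm³
X̄ = 1041829.22 / 11914.56 = 87.44 mm
Ȳ = 419780.40 / 11914.56 = 35.23 mm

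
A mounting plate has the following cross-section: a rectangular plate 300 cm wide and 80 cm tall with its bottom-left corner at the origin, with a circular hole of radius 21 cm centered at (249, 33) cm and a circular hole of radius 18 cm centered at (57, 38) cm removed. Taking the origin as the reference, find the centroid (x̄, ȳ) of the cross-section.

plate: A = 300 × 80 = 24000.00, centroid at (150.00, 40.00).
hole 1: A = −π·21² = -1385.44, centroid at (249.00, 33.00).
hole 2: A = −π·18² = -1017.88, centroid at (57.00, 38.00).
ΣA = 21596.68 cm², ΣAx̄ = 3197005.92 cm³, ΣAȳ = 875601.11 cm³.
x̄ = 3197005.92/21596.68 = 148.03 cm; ȳ = 875601.11/21596.68 = 40.54 cm.

x̄ = 148.03 cm, ȳ = 40.54 cm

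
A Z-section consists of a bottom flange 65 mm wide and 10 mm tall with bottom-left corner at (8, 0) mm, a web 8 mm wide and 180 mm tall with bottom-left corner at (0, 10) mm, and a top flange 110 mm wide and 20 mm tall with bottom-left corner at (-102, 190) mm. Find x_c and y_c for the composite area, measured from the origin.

bottom flange: A = 65 × 10 = 650.00, centroid at (40.50, 5.00).
web: A = 8 × 180 = 1440.00, centroid at (4.00, 100.00).
top flange: A = 110 × 20 = 2200.00, centroid at (-47.00, 200.00).
ΣA = 4290.00 mm², ΣAx_c = -71315.00 mm³, ΣAy_c = 587250.00 mm³.
x_c = -71315.00/4290.00 = -16.62 mm; y_c = 587250.00/4290.00 = 136.89 mm.

x_c = -16.62 mm, y_c = 136.89 mm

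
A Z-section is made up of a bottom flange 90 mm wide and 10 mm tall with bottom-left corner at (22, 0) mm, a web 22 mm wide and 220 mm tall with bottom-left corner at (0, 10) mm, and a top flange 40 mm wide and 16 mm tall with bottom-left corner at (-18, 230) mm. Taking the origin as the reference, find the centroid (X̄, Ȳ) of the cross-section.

X̄ = 18.00 mm, Ȳ = 115.61 mm

Part | A | x̄ᵢ | ȳᵢ | A·x̄ᵢ | A·ȳᵢ
bottom flange | 900.00 | 67.00 | 5.00 | 60300.00 | 4500.00
web | 4840.00 | 11.00 | 120.00 | 53240.00 | 580800.00
top flange | 640.00 | 2.00 | 238.00 | 1280.00 | 152320.00
Σ | 6380.00 |  |  | 114820.00 | 737620.00
X̄ = 114820.00 / 6380.00 = 18.00 mm
Ȳ = 737620.00 / 6380.00 = 115.61 mm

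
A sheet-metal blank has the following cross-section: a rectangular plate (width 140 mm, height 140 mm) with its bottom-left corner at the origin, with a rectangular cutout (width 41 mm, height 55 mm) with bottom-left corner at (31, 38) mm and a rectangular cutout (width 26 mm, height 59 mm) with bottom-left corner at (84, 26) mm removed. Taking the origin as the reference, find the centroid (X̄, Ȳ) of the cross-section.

X̄ = 70.02 mm, Ȳ = 72.05 mm

plate: A = 140 × 140 = 19600.00, centroid at (70.00, 70.00).
hole 1: A = −(41 × 55) = -2255.00, centroid at (51.50, 65.50).
hole 2: A = −(26 × 59) = -1534.00, centroid at (97.00, 55.50).
ΣA = 15811.00 mm², ΣAX̄ = 1107069.50 mm³, ΣAȲ = 1139160.50 mm³.
X̄ = 1107069.50/15811.00 = 70.02 mm; Ȳ = 1139160.50/15811.00 = 72.05 mm.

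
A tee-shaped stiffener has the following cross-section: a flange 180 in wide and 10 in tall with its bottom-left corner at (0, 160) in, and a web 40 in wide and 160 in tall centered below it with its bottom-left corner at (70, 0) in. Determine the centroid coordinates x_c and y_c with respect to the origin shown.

x_c = 90.00 in, y_c = 98.66 in

web: A = 40 × 160 = 6400.00, centroid at (90.00, 80.00).
flange: A = 180 × 10 = 1800.00, centroid at (90.00, 165.00).
ΣA = 8200.00 in²
ΣAx_c = (6400.00)(90.00) + (1800.00)(90.00) = 738000.00 in³
ΣAy_c = (6400.00)(80.00) + (1800.00)(165.00) = 809000.00 in³
x_c = 738000.00 / 8200.00 = 90.00 in
y_c = 809000.00 / 8200.00 = 98.66 in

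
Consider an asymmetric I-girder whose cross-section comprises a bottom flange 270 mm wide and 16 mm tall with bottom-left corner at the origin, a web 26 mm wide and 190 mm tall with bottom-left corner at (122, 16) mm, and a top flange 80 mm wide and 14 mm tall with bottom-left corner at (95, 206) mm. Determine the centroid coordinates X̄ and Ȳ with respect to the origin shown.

X̄ = 135.00 mm, Ȳ = 79.14 mm

bottom flange: A = 270 × 16 = 4320.00, centroid at (135.00, 8.00).
web: A = 26 × 190 = 4940.00, centroid at (135.00, 111.00).
top flange: A = 80 × 14 = 1120.00, centroid at (135.00, 213.00).
ΣA = 10380.00 mm²
ΣAX̄ = (4320.00)(135.00) + (4940.00)(135.00) + (1120.00)(135.00) = 1401300.00 mm³
ΣAȲ = (4320.00)(8.00) + (4940.00)(111.00) + (1120.00)(213.00) = 821460.00 mm³
X̄ = 1401300.00 / 10380.00 = 135.00 mm
Ȳ = 821460.00 / 10380.00 = 79.14 mm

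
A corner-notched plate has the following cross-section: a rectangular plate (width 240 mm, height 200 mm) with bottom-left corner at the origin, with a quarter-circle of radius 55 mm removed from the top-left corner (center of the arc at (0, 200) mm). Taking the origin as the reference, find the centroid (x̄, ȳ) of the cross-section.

x̄ = 125.03 mm, ȳ = 96.01 mm

Part | A | x̄ᵢ | ȳᵢ | A·x̄ᵢ | A·ȳᵢ
plate | 48000.00 | 120.00 | 100.00 | 5760000.00 | 4800000.00
removed quarter-circle | -2375.83 | 23.34 | 176.66 | -55458.33 | -419707.56
Σ | 45624.17 |  |  | 5704541.67 | 4380292.44
x̄ = 5704541.67 / 45624.17 = 125.03 mm
ȳ = 4380292.44 / 45624.17 = 96.01 mm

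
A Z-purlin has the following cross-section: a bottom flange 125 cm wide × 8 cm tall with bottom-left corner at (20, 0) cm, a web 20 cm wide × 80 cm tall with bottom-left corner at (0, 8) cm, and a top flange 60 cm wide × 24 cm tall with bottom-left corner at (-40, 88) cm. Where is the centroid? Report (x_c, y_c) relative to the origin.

bottom flange: A = 125 × 8 = 1000.00, centroid at (82.50, 4.00).
web: A = 20 × 80 = 1600.00, centroid at (10.00, 48.00).
top flange: A = 60 × 24 = 1440.00, centroid at (-10.00, 100.00).
ΣA = 4040.00 cm²
ΣAx_c = (1000.00)(82.50) + (1600.00)(10.00) + (1440.00)(-10.00) = 84100.00 cm³
ΣAy_c = (1000.00)(4.00) + (1600.00)(48.00) + (1440.00)(100.00) = 224800.00 cm³
x_c = 84100.00 / 4040.00 = 20.82 cm
y_c = 224800.00 / 4040.00 = 55.64 cm

x_c = 20.82 cm, y_c = 55.64 cm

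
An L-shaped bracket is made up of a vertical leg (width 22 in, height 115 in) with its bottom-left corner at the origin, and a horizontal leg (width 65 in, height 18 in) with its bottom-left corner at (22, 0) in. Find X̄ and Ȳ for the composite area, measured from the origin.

Part | A | x̄ᵢ | ȳᵢ | A·x̄ᵢ | A·ȳᵢ
vertical leg | 2530.00 | 11.00 | 57.50 | 27830.00 | 145475.00
horizontal leg | 1170.00 | 54.50 | 9.00 | 63765.00 | 10530.00
Σ | 3700.00 |  |  | 91595.00 | 156005.00
X̄ = 91595.00 / 3700.00 = 24.76 in
Ȳ = 156005.00 / 3700.00 = 42.16 in

X̄ = 24.76 in, Ȳ = 42.16 in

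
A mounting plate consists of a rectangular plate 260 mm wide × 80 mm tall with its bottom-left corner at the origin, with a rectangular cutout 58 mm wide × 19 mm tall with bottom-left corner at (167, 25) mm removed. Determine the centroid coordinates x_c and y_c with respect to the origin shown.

Part | A | x̄ᵢ | ȳᵢ | A·x̄ᵢ | A·ȳᵢ
plate | 20800.00 | 130.00 | 40.00 | 2704000.00 | 832000.00
hole | -1102.00 | 196.00 | 34.50 | -215992.00 | -38019.00
Σ | 19698.00 |  |  | 2488008.00 | 793981.00
x_c = 2488008.00 / 19698.00 = 126.31 mm
y_c = 793981.00 / 19698.00 = 40.31 mm

x_c = 126.31 mm, y_c = 40.31 mm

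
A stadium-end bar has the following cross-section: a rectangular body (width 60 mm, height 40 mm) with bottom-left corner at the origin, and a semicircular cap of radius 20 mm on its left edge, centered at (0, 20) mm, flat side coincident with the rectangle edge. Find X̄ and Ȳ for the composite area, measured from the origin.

X̄ = 22.01 mm, Ȳ = 20.00 mm

Part | A | x̄ᵢ | ȳᵢ | A·x̄ᵢ | A·ȳᵢ
rectangular body | 2400.00 | 30.00 | 20.00 | 72000.00 | 48000.00
semicircular end | 628.32 | -8.49 | 20.00 | -5333.33 | 12566.37
Σ | 3028.32 |  |  | 66666.67 | 60566.37
X̄ = 66666.67 / 3028.32 = 22.01 mm
Ȳ = 60566.37 / 3028.32 = 20.00 mm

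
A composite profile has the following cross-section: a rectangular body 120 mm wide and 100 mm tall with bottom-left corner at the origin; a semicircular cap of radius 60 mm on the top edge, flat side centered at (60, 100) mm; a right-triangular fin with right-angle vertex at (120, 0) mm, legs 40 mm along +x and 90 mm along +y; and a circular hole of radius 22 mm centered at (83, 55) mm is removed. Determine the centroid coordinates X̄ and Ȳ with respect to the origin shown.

rectangular body: A = 120 × 100 = 12000.00, centroid at (60.00, 50.00).
semicircular top: A = ½π·60² = 5654.87, centroid at (60.00, 125.46).
triangular fin: A = ½·40·90 = 1800.00, centroid at (133.33, 30.00).
hole: A = −π·22² = -1520.53, centroid at (83.00, 55.00).
ΣA = 17934.34 mm², ΣAX̄ = 1173087.95 mm³, ΣAȲ = 1279857.48 mm³.
X̄ = 1173087.95/17934.34 = 65.41 mm; Ȳ = 1279857.48/17934.34 = 71.36 mm.

X̄ = 65.41 mm, Ȳ = 71.36 mm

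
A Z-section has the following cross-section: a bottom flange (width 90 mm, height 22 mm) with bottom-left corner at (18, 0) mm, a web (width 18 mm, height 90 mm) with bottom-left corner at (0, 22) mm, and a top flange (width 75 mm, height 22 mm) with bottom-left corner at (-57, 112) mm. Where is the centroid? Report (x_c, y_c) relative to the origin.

x_c = 20.41 mm, y_c = 63.48 mm

Part | A | x̄ᵢ | ȳᵢ | A·x̄ᵢ | A·ȳᵢ
bottom flange | 1980.00 | 63.00 | 11.00 | 124740.00 | 21780.00
web | 1620.00 | 9.00 | 67.00 | 14580.00 | 108540.00
top flange | 1650.00 | -19.50 | 123.00 | -32175.00 | 202950.00
Σ | 5250.00 |  |  | 107145.00 | 333270.00
x_c = 107145.00 / 5250.00 = 20.41 mm
y_c = 333270.00 / 5250.00 = 63.48 mm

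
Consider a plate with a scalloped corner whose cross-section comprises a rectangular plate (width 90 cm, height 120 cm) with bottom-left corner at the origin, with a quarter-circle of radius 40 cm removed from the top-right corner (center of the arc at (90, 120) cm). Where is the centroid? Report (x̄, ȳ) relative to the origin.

x̄ = 41.31 cm, ȳ = 54.33 cm

plate: A = 90 × 120 = 10800.00, centroid at (45.00, 60.00).
removed quarter-circle: A = −¼π·40² = -1256.64, centroid at (73.02, 103.02).
ΣA = 9543.36 cm²
ΣAx̄ = (10800.00)(45.00) + (-1256.64)(73.02) = 394236.00 cm³
ΣAȳ = (10800.00)(60.00) + (-1256.64)(103.02) = 518536.89 cm³
x̄ = 394236.00 / 9543.36 = 41.31 cm
ȳ = 518536.89 / 9543.36 = 54.33 cm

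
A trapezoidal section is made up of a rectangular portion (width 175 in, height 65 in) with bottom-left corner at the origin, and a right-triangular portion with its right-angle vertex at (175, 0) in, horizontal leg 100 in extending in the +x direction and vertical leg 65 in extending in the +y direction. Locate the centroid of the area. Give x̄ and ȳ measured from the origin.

x̄ = 114.35 in, ȳ = 30.09 in

rectangular portion: A = 175 × 65 = 11375.00, centroid at (87.50, 32.50).
triangular portion: A = ½·100·65 = 3250.00, centroid at (208.33, 21.67).
ΣA = 14625.00 in², ΣAx̄ = 1672395.83 in³, ΣAȳ = 440104.17 in³.
x̄ = 1672395.83/14625.00 = 114.35 in; ȳ = 440104.17/14625.00 = 30.09 in.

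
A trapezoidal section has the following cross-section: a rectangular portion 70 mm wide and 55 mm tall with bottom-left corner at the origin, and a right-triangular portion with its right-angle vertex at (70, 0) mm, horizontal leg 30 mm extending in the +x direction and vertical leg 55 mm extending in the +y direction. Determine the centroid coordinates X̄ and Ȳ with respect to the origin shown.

rectangular portion: A = 70 × 55 = 3850.00, centroid at (35.00, 27.50).
triangular portion: A = ½·30·55 = 825.00, centroid at (80.00, 18.33).
ΣA = 4675.00 mm², ΣAX̄ = 200750.00 mm³, ΣAȲ = 121000.00 mm³.
X̄ = 200750.00/4675.00 = 42.94 mm; Ȳ = 121000.00/4675.00 = 25.88 mm.

X̄ = 42.94 mm, Ȳ = 25.88 mm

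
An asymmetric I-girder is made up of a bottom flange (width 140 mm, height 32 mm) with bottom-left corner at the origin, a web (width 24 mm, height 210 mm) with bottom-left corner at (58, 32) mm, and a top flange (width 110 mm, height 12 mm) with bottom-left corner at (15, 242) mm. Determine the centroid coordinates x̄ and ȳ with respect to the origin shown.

x̄ = 70.00 mm, ȳ = 100.51 mm

bottom flange: A = 140 × 32 = 4480.00, centroid at (70.00, 16.00).
web: A = 24 × 210 = 5040.00, centroid at (70.00, 137.00).
top flange: A = 110 × 12 = 1320.00, centroid at (70.00, 248.00).
ΣA = 10840.00 mm²
ΣAx̄ = (4480.00)(70.00) + (5040.00)(70.00) + (1320.00)(70.00) = 758800.00 mm³
ΣAȳ = (4480.00)(16.00) + (5040.00)(137.00) + (1320.00)(248.00) = 1089520.00 mm³
x̄ = 758800.00 / 10840.00 = 70.00 mm
ȳ = 1089520.00 / 10840.00 = 100.51 mm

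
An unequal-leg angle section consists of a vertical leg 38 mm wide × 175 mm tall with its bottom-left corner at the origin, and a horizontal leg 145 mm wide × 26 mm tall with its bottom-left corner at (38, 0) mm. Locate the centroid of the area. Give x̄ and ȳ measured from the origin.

vertical leg: A = 38 × 175 = 6650.00, centroid at (19.00, 87.50).
horizontal leg: A = 145 × 26 = 3770.00, centroid at (110.50, 13.00).
ΣA = 10420.00 mm²
ΣAx̄ = (6650.00)(19.00) + (3770.00)(110.50) = 542935.00 mm³
ΣAȳ = (6650.00)(87.50) + (3770.00)(13.00) = 630885.00 mm³
x̄ = 542935.00 / 10420.00 = 52.11 mm
ȳ = 630885.00 / 10420.00 = 60.55 mm

x̄ = 52.11 mm, ȳ = 60.55 mm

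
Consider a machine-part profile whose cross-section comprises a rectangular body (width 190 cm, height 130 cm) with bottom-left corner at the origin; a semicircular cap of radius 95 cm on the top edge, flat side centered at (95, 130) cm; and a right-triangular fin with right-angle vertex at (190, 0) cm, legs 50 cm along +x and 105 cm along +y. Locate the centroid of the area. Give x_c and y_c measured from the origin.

Part | A | x̄ᵢ | ȳᵢ | A·x̄ᵢ | A·ȳᵢ
rectangular body | 24700.00 | 95.00 | 65.00 | 2346500.00 | 1605500.00
semicircular top | 14176.44 | 95.00 | 170.32 | 1346761.50 | 2414520.12
triangular fin | 2625.00 | 206.67 | 35.00 | 542500.00 | 91875.00
Σ | 41501.44 |  |  | 4235761.50 | 4111895.12
x_c = 4235761.50 / 41501.44 = 102.06 cm
y_c = 4111895.12 / 41501.44 = 99.08 cm

x_c = 102.06 cm, y_c = 99.08 cm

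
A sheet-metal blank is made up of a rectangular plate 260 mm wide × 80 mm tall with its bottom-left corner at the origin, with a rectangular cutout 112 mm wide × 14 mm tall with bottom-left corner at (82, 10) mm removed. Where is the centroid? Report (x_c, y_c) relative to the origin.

x_c = 129.35 mm, y_c = 41.88 mm

Part | A | x̄ᵢ | ȳᵢ | A·x̄ᵢ | A·ȳᵢ
plate | 20800.00 | 130.00 | 40.00 | 2704000.00 | 832000.00
hole | -1568.00 | 138.00 | 17.00 | -216384.00 | -26656.00
Σ | 19232.00 |  |  | 2487616.00 | 805344.00
x_c = 2487616.00 / 19232.00 = 129.35 mm
y_c = 805344.00 / 19232.00 = 41.88 mm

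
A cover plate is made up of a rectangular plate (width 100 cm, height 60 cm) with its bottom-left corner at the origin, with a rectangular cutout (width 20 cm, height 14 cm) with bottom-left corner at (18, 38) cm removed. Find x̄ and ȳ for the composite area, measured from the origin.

x̄ = 51.08 cm, ȳ = 29.27 cm

plate: A = 100 × 60 = 6000.00, centroid at (50.00, 30.00).
hole: A = −(20 × 14) = -280.00, centroid at (28.00, 45.00).
ΣA = 5720.00 cm²
ΣAx̄ = (6000.00)(50.00) + (-280.00)(28.00) = 292160.00 cm³
ΣAȳ = (6000.00)(30.00) + (-280.00)(45.00) = 167400.00 cm³
x̄ = 292160.00 / 5720.00 = 51.08 cm
ȳ = 167400.00 / 5720.00 = 29.27 cm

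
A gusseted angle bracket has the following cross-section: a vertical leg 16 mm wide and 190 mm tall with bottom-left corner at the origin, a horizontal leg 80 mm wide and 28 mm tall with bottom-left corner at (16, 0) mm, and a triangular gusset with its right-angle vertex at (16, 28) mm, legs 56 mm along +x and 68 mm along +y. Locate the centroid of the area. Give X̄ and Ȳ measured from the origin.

X̄ = 30.03 mm, Ȳ = 57.99 mm

vertical leg: A = 16 × 190 = 3040.00, centroid at (8.00, 95.00).
horizontal leg: A = 80 × 28 = 2240.00, centroid at (56.00, 14.00).
gusset: A = ½·56·68 = 1904.00, centroid at (34.67, 50.67).
ΣA = 7184.00 mm², ΣAX̄ = 215765.33 mm³, ΣAȲ = 416629.33 mm³.
X̄ = 215765.33/7184.00 = 30.03 mm; Ȳ = 416629.33/7184.00 = 57.99 mm.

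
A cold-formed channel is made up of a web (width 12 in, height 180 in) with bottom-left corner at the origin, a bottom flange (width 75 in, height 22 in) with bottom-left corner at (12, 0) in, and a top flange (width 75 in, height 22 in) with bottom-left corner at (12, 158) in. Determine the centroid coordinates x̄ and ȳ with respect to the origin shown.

x̄ = 32.29 in, ȳ = 90.00 in

web: A = 12 × 180 = 2160.00, centroid at (6.00, 90.00).
bottom flange: A = 75 × 22 = 1650.00, centroid at (49.50, 11.00).
top flange: A = 75 × 22 = 1650.00, centroid at (49.50, 169.00).
ΣA = 5460.00 in²
ΣAx̄ = (2160.00)(6.00) + (1650.00)(49.50) + (1650.00)(49.50) = 176310.00 in³
ΣAȳ = (2160.00)(90.00) + (1650.00)(11.00) + (1650.00)(169.00) = 491400.00 in³
x̄ = 176310.00 / 5460.00 = 32.29 in
ȳ = 491400.00 / 5460.00 = 90.00 in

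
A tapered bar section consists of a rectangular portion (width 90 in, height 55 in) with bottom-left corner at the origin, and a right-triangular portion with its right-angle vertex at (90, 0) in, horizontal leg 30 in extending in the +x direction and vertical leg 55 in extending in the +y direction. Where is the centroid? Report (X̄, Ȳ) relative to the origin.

X̄ = 52.86 in, Ȳ = 26.19 in

rectangular portion: A = 90 × 55 = 4950.00, centroid at (45.00, 27.50).
triangular portion: A = ½·30·55 = 825.00, centroid at (100.00, 18.33).
ΣA = 5775.00 in²
ΣAX̄ = (4950.00)(45.00) + (825.00)(100.00) = 305250.00 in³
ΣAȲ = (4950.00)(27.50) + (825.00)(18.33) = 151250.00 in³
X̄ = 305250.00 / 5775.00 = 52.86 in
Ȳ = 151250.00 / 5775.00 = 26.19 in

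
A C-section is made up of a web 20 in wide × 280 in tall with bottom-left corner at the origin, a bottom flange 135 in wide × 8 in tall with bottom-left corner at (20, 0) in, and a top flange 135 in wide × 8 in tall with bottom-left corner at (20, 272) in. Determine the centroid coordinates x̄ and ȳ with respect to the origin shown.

Part | A | x̄ᵢ | ȳᵢ | A·x̄ᵢ | A·ȳᵢ
web | 5600.00 | 10.00 | 140.00 | 56000.00 | 784000.00
bottom flange | 1080.00 | 87.50 | 4.00 | 94500.00 | 4320.00
top flange | 1080.00 | 87.50 | 276.00 | 94500.00 | 298080.00
Σ | 7760.00 |  |  | 245000.00 | 1086400.00
x̄ = 245000.00 / 7760.00 = 31.57 in
ȳ = 1086400.00 / 7760.00 = 140.00 in

x̄ = 31.57 in, ȳ = 140.00 in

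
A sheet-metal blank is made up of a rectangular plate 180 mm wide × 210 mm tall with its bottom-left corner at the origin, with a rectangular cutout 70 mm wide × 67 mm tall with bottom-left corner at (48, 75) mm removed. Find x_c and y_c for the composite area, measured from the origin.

x_c = 90.99 mm, y_c = 104.50 mm

plate: A = 180 × 210 = 37800.00, centroid at (90.00, 105.00).
hole: A = −(70 × 67) = -4690.00, centroid at (83.00, 108.50).
ΣA = 33110.00 mm², ΣAx_c = 3012730.00 mm³, ΣAy_c = 3460135.00 mm³.
x_c = 3012730.00/33110.00 = 90.99 mm; y_c = 3460135.00/33110.00 = 104.50 mm.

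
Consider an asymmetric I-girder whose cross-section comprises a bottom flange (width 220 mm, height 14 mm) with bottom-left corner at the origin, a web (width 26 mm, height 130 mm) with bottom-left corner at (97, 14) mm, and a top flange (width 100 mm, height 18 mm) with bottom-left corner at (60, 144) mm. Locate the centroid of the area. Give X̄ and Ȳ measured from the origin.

Part | A | x̄ᵢ | ȳᵢ | A·x̄ᵢ | A·ȳᵢ
bottom flange | 3080.00 | 110.00 | 7.00 | 338800.00 | 21560.00
web | 3380.00 | 110.00 | 79.00 | 371800.00 | 267020.00
top flange | 1800.00 | 110.00 | 153.00 | 198000.00 | 275400.00
Σ | 8260.00 |  |  | 908600.00 | 563980.00
X̄ = 908600.00 / 8260.00 = 110.00 mm
Ȳ = 563980.00 / 8260.00 = 68.28 mm

X̄ = 110.00 mm, Ȳ = 68.28 mm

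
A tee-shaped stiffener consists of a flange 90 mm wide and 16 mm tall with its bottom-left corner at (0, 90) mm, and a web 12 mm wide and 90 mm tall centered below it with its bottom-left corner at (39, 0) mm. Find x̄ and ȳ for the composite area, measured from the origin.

web: A = 12 × 90 = 1080.00, centroid at (45.00, 45.00).
flange: A = 90 × 16 = 1440.00, centroid at (45.00, 98.00).
ΣA = 2520.00 mm²
ΣAx̄ = (1080.00)(45.00) + (1440.00)(45.00) = 113400.00 mm³
ΣAȳ = (1080.00)(45.00) + (1440.00)(98.00) = 189720.00 mm³
x̄ = 113400.00 / 2520.00 = 45.00 mm
ȳ = 189720.00 / 2520.00 = 75.29 mm

x̄ = 45.00 mm, ȳ = 75.29 mm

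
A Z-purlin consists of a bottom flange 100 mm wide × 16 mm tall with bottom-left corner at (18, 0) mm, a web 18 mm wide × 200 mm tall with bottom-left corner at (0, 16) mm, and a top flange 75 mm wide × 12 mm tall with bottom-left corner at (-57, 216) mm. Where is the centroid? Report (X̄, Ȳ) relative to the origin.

Part | A | x̄ᵢ | ȳᵢ | A·x̄ᵢ | A·ȳᵢ
bottom flange | 1600.00 | 68.00 | 8.00 | 108800.00 | 12800.00
web | 3600.00 | 9.00 | 116.00 | 32400.00 | 417600.00
top flange | 900.00 | -19.50 | 222.00 | -17550.00 | 199800.00
Σ | 6100.00 |  |  | 123650.00 | 630200.00
X̄ = 123650.00 / 6100.00 = 20.27 mm
Ȳ = 630200.00 / 6100.00 = 103.31 mm

X̄ = 20.27 mm, Ȳ = 103.31 mm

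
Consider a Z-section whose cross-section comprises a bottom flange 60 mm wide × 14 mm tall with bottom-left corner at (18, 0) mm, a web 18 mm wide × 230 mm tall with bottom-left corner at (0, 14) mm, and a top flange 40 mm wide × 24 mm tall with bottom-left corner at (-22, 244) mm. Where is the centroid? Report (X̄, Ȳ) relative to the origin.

bottom flange: A = 60 × 14 = 840.00, centroid at (48.00, 7.00).
web: A = 18 × 230 = 4140.00, centroid at (9.00, 129.00).
top flange: A = 40 × 24 = 960.00, centroid at (-2.00, 256.00).
ΣA = 5940.00 mm², ΣAX̄ = 75660.00 mm³, ΣAȲ = 785700.00 mm³.
X̄ = 75660.00/5940.00 = 12.74 mm; Ȳ = 785700.00/5940.00 = 132.27 mm.

X̄ = 12.74 mm, Ȳ = 132.27 mm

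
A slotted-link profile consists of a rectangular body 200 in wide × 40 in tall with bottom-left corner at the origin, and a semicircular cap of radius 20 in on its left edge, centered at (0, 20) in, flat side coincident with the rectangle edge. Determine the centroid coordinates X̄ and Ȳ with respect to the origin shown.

rectangular body: A = 200 × 40 = 8000.00, centroid at (100.00, 20.00).
semicircular end: A = ½π·20² = 628.32, centroid at (-8.49, 20.00).
ΣA = 8628.32 in²
ΣAX̄ = (8000.00)(100.00) + (628.32)(-8.49) = 794666.67 in³
ΣAȲ = (8000.00)(20.00) + (628.32)(20.00) = 172566.37 in³
X̄ = 794666.67 / 8628.32 = 92.10 in
Ȳ = 172566.37 / 8628.32 = 20.00 in

X̄ = 92.10 in, Ȳ = 20.00 in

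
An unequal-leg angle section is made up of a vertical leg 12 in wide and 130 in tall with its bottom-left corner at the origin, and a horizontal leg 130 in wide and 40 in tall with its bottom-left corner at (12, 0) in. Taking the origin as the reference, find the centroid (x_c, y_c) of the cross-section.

vertical leg: A = 12 × 130 = 1560.00, centroid at (6.00, 65.00).
horizontal leg: A = 130 × 40 = 5200.00, centroid at (77.00, 20.00).
ΣA = 6760.00 in²
ΣAx_c = (1560.00)(6.00) + (5200.00)(77.00) = 409760.00 in³
ΣAy_c = (1560.00)(65.00) + (5200.00)(20.00) = 205400.00 in³
x_c = 409760.00 / 6760.00 = 60.62 in
y_c = 205400.00 / 6760.00 = 30.38 in

x_c = 60.62 in, y_c = 30.38 in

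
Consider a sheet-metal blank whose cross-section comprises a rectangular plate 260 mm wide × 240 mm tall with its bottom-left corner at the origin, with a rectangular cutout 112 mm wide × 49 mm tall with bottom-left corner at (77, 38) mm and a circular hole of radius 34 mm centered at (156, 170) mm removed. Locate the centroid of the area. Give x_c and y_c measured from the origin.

plate: A = 260 × 240 = 62400.00, centroid at (130.00, 120.00).
hole 1: A = −(112 × 49) = -5488.00, centroid at (133.00, 62.50).
hole 2: A = −π·34² = -3631.68, centroid at (156.00, 170.00).
ΣA = 53280.32 mm², ΣAx_c = 6815553.75 mm³, ΣAy_c = 6527614.21 mm³.
x_c = 6815553.75/53280.32 = 127.92 mm; y_c = 6527614.21/53280.32 = 122.51 mm.

x_c = 127.92 mm, y_c = 122.51 mm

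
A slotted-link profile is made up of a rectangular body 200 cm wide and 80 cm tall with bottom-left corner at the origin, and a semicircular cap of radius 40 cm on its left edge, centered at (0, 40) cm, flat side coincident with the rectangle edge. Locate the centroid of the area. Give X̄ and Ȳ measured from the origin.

rectangular body: A = 200 × 80 = 16000.00, centroid at (100.00, 40.00).
semicircular end: A = ½π·40² = 2513.27, centroid at (-16.98, 40.00).
ΣA = 18513.27 cm²
ΣAX̄ = (16000.00)(100.00) + (2513.27)(-16.98) = 1557333.33 cm³
ΣAȲ = (16000.00)(40.00) + (2513.27)(40.00) = 740530.96 cm³
X̄ = 1557333.33 / 18513.27 = 84.12 cm
Ȳ = 740530.96 / 18513.27 = 40.00 cm

X̄ = 84.12 cm, Ȳ = 40.00 cm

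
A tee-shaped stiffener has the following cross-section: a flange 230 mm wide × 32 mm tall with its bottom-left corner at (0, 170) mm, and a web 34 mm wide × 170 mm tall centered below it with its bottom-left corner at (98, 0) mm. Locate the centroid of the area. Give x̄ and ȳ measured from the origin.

x̄ = 115.00 mm, ȳ = 141.57 mm

Part | A | x̄ᵢ | ȳᵢ | A·x̄ᵢ | A·ȳᵢ
web | 5780.00 | 115.00 | 85.00 | 664700.00 | 491300.00
flange | 7360.00 | 115.00 | 186.00 | 846400.00 | 1368960.00
Σ | 13140.00 |  |  | 1511100.00 | 1860260.00
x̄ = 1511100.00 / 13140.00 = 115.00 mm
ȳ = 1860260.00 / 13140.00 = 141.57 mm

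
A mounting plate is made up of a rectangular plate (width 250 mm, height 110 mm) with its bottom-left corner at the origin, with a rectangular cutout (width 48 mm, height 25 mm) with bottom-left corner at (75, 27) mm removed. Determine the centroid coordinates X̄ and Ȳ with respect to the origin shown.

plate: A = 250 × 110 = 27500.00, centroid at (125.00, 55.00).
hole: A = −(48 × 25) = -1200.00, centroid at (99.00, 39.50).
ΣA = 26300.00 mm²
ΣAX̄ = (27500.00)(125.00) + (-1200.00)(99.00) = 3318700.00 mm³
ΣAȲ = (27500.00)(55.00) + (-1200.00)(39.50) = 1465100.00 mm³
X̄ = 3318700.00 / 26300.00 = 126.19 mm
Ȳ = 1465100.00 / 26300.00 = 55.71 mm

X̄ = 126.19 mm, Ȳ = 55.71 mm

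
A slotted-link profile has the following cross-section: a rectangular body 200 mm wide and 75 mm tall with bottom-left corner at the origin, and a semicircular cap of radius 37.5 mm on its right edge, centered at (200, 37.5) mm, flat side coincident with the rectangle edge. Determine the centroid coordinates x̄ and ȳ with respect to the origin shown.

x̄ = 114.88 mm, ȳ = 37.50 mm

Part | A | x̄ᵢ | ȳᵢ | A·x̄ᵢ | A·ȳᵢ
rectangular body | 15000.00 | 100.00 | 37.50 | 1500000.00 | 562500.00
semicircular end | 2208.93 | 215.92 | 37.50 | 476942.72 | 82834.96
Σ | 17208.93 |  |  | 1976942.72 | 645334.96
x̄ = 1976942.72 / 17208.93 = 114.88 mm
ȳ = 645334.96 / 17208.93 = 37.50 mm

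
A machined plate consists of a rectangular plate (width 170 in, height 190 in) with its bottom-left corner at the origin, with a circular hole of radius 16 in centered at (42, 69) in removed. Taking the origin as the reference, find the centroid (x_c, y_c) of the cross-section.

x_c = 86.10 in, y_c = 95.66 in

plate: A = 170 × 190 = 32300.00, centroid at (85.00, 95.00).
hole: A = −π·16² = -804.25, centroid at (42.00, 69.00).
ΣA = 31495.75 in²
ΣAx_c = (32300.00)(85.00) + (-804.25)(42.00) = 2711721.60 in³
ΣAy_c = (32300.00)(95.00) + (-804.25)(69.00) = 3013006.91 in³
x_c = 2711721.60 / 31495.75 = 86.10 in
y_c = 3013006.91 / 31495.75 = 95.66 in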